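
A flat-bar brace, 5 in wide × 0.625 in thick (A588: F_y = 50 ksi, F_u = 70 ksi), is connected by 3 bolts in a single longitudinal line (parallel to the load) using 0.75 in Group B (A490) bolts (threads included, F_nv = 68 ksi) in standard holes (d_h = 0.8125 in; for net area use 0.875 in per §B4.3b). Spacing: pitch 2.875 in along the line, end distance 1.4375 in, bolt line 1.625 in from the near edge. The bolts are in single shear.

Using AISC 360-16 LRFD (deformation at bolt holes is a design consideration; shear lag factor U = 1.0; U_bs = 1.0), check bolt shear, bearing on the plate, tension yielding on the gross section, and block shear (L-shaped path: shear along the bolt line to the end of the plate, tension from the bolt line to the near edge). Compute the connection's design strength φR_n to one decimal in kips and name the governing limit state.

67.6 kips (bolt shear governs)

Bolt shear: A_b = π(0.75)²/4 = 0.44179 in². φR_n = 0.75 × 68 × 0.44179 × 3 × 1 = 67.6 kips.
Bearing (0.625 in plate, F_u = 70 ksi): end bolts L_c = 1.4375 − 0.8125/2 = 1.03125, R_n = min(1.2×1.03125×0.625×70, 2.4×0.75×0.625×70) = 54.141 kips/bolt; interior L_c = 2.875 − 0.8125 = 2.0625, R_n = 78.75 kips/bolt. φR_n = 0.75 × (1×54.141 + 2×78.75) = 158.7 kips.
Tension yield (gross): A_g = 5×0.625 = 3.125 in². φR_n = 0.90 × 50 × 3.125 = 140.6 kips.
Block shear: shear path 1×[1.4375+2×2.875] = 1×7.1875 in, A_gv = 4.4922, A_nv = 1×(7.1875 − 2.5×0.875)×0.625 = 3.125 in²; tension to near edge: (1.625 − 0.5×0.875)×0.625 = 0.74219 in². R_n = min(0.6×70×3.125, 0.6×50×4.4922) + 1.0×70×0.74219 = min(131.25, 134.77) + 51.953 = 183.2 kips. φR_n = 0.75 × 183.2 = 137.4 kips.
Governing: min(67.6, 158.7, 140.6, 137.4) = 67.6 kips → bolt shear.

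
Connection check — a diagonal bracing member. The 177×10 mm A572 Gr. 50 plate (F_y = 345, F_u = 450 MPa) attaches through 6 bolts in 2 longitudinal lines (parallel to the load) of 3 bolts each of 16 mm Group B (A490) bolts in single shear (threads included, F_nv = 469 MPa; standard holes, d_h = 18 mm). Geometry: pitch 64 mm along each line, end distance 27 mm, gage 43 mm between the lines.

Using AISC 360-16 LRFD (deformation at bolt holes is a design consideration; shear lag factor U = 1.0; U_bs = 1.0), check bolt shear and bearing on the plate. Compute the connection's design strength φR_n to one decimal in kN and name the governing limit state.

Bolt shear: A_b = π(16)²/4 = 201.06 mm². φR_n = 0.75 × 469 × 201.06 × 6 × 1 = 424.3 kN.
Bearing (10 mm plate, F_u = 450 MPa): end bolts L_c = 27 − 18/2 = 18, R_n = min(1.2×18×10×450, 2.4×16×10×450) = 97.2 kN/bolt; interior L_c = 64 − 18 = 46, R_n = 172.8 kN/bolt. φR_n = 0.75 × (2×97.2 + 4×172.8) = 664.2 kN.
Governing: min(424.3, 664.2) = 424.3 kN → bolt shear.

424.3 kN (bolt shear governs)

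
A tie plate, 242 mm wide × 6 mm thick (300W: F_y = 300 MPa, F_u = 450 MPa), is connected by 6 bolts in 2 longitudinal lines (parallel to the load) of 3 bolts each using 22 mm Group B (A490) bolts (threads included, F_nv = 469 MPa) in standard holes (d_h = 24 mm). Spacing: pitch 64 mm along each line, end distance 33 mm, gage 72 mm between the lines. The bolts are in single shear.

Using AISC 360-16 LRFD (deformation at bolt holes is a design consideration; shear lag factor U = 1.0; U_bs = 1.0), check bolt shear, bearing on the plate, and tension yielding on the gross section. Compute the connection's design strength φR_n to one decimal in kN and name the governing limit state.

Bolt shear: A_b = π(22)²/4 = 380.13 mm². φR_n = 0.75 × 469 × 380.13 × 6 × 1 = 802.3 kN.
Bearing (6 mm plate, F_u = 450 MPa): end bolts L_c = 33 − 24/2 = 21, R_n = min(1.2×21×6×450, 2.4×22×6×450) = 68.04 kN/bolt; interior L_c = 64 − 24 = 40, R_n = 129.6 kN/bolt. φR_n = 0.75 × (2×68.04 + 4×129.6) = 490.9 kN.
Tension yield (gross): A_g = 242×6 = 1452 mm². φR_n = 0.90 × 300 × 1452 = 392.0 kN.
Governing: min(802.3, 490.9, 392.0) = 392.0 kN → gross-section yield.

392.0 kN (gross-section yield governs)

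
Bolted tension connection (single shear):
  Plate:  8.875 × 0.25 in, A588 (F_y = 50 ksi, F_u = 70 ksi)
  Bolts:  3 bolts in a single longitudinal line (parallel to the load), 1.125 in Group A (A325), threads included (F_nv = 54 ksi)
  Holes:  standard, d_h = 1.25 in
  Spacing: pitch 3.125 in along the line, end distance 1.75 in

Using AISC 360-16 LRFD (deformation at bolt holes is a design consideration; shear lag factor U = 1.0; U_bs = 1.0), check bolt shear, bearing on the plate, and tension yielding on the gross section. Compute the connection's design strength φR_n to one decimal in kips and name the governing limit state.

Bolt shear: A_b = π(1.125)²/4 = 0.99402 in². φR_n = 0.75 × 54 × 0.99402 × 3 × 1 = 120.8 kips.
Bearing (0.25 in plate, F_u = 70 ksi): end bolts L_c = 1.75 − 1.25/2 = 1.125, R_n = min(1.2×1.125×0.25×70, 2.4×1.125×0.25×70) = 23.625 kips/bolt; interior L_c = 3.125 − 1.25 = 1.875, R_n = 39.375 kips/bolt. φR_n = 0.75 × (1×23.625 + 2×39.375) = 76.8 kips.
Tension yield (gross): A_g = 8.875×0.25 = 2.2188 in². φR_n = 0.90 × 50 × 2.2188 = 99.8 kips.
Governing: min(120.8, 76.8, 99.8) = 76.8 kips → bearing.

76.8 kips (bearing governs)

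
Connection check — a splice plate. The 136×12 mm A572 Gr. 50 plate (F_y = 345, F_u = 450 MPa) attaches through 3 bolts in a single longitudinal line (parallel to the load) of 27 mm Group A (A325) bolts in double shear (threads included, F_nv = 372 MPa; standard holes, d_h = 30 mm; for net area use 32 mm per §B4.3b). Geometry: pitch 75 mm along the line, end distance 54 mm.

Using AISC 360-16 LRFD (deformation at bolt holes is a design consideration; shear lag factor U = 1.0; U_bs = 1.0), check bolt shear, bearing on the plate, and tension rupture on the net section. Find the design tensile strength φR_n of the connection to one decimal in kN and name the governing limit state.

Bolt shear: A_b = π(27)²/4 = 572.56 mm². φR_n = 0.75 × 372 × 572.56 × 3 × 2 = 958.5 kN.
Bearing (12 mm plate, F_u = 450 MPa): end bolts L_c = 54 − 30/2 = 39, R_n = min(1.2×39×12×450, 2.4×27×12×450) = 252.72 kN/bolt; interior L_c = 75 − 30 = 45, R_n = 291.6 kN/bolt. φR_n = 0.75 × (1×252.72 + 2×291.6) = 626.9 kN.
Tension rupture (net): A_n = (136 − 1×32)×12 = 1248 mm² (U = 1.0, A_e = A_n). φR_n = 0.75 × 450 × 1248 = 421.2 kN.
Governing: min(958.5, 626.9, 421.2) = 421.2 kN → net-section rupture.

421.2 kN (net-section rupture governs)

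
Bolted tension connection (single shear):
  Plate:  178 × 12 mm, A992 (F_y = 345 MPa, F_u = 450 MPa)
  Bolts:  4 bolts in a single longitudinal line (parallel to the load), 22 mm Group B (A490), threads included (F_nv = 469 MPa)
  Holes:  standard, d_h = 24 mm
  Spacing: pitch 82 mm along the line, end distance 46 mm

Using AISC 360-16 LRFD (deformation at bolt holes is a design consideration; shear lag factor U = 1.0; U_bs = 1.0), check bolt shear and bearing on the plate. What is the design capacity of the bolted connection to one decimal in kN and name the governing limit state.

534.8 kN (bolt shear governs)

Bolt shear: A_b = π(22)²/4 = 380.13 mm². φR_n = 0.75 × 469 × 380.13 × 4 × 1 = 534.8 kN.
Bearing (12 mm plate, F_u = 450 MPa): end bolts L_c = 46 − 24/2 = 34, R_n = min(1.2×34×12×450, 2.4×22×12×450) = 220.32 kN/bolt; interior L_c = 82 − 24 = 58, R_n = 285.12 kN/bolt. φR_n = 0.75 × (1×220.32 + 3×285.12) = 806.8 kN.
Governing: min(534.8, 806.8) = 534.8 kN → bolt shear.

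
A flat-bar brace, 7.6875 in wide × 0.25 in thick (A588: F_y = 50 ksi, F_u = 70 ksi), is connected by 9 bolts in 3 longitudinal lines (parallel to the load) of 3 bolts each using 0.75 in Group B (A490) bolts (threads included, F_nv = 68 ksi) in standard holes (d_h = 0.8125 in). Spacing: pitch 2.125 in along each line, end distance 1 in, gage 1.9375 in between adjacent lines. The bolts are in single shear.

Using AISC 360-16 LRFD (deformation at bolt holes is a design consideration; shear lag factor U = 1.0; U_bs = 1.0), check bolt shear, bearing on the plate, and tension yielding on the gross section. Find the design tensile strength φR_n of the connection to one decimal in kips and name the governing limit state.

Bolt shear: A_b = π(0.75)²/4 = 0.44179 in². φR_n = 0.75 × 68 × 0.44179 × 9 × 1 = 202.8 kips.
Bearing (0.25 in plate, F_u = 70 ksi): end bolts L_c = 1 − 0.8125/2 = 0.59375, R_n = min(1.2×0.59375×0.25×70, 2.4×0.75×0.25×70) = 12.469 kips/bolt; interior L_c = 2.125 − 0.8125 = 1.3125, R_n = 27.563 kips/bolt. φR_n = 0.75 × (3×12.469 + 6×27.563) = 152.1 kips.
Tension yield (gross): A_g = 7.6875×0.25 = 1.9219 in². φR_n = 0.90 × 50 × 1.9219 = 86.5 kips.
Governing: min(202.8, 152.1, 86.5) = 86.5 kips → gross-section yield.

86.5 kips (gross-section yield governs)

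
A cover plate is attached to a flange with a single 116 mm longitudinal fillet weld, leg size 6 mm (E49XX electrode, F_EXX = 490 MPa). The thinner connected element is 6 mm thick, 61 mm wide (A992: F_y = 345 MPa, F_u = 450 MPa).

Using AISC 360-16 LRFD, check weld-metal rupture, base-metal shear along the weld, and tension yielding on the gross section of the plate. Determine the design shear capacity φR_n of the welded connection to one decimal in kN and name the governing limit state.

108.5 kN (weld metal governs)

Weld metal: throat = 0.707×6 = 4.242 mm, L = 116 mm. φR_n = 0.75 × 0.6 × 490 × 4.242 × 116 = 108.5 kN.
Base metal shear (6 mm plate): yield φR_n = 1.0×0.6×345×6×116 = 144.1 kN; rupture φR_n = 0.75×0.6×450×6×116 = 140.9 kN; take 140.9 kN (rupture).
Tension yield (gross): A_g = 61×6 = 366 mm². φR_n = 0.90 × 345 × 366 = 113.6 kN.
Governing: min(108.5, 140.9, 113.6) = 108.5 kN → weld metal.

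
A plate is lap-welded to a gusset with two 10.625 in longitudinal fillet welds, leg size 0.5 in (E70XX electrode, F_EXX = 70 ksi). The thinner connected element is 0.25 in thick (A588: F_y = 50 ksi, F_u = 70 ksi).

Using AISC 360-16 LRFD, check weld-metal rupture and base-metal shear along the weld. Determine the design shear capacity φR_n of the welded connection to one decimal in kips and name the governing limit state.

Weld metal: throat = 0.707×0.5 = 0.3535 in, L = 2×10.625 = 21.25 in. φR_n = 0.75 × 0.6 × 70 × 0.3535 × 21.25 = 236.6 kips.
Base metal shear (0.25 in plate): yield φR_n = 1.0×0.6×50×0.25×21.25 = 159.4 kips; rupture φR_n = 0.75×0.6×70×0.25×21.25 = 167.3 kips; take 159.4 kips (yield).
Governing: min(236.6, 159.4) = 159.4 kips → base-metal shear.

159.4 kips (base-metal shear governs)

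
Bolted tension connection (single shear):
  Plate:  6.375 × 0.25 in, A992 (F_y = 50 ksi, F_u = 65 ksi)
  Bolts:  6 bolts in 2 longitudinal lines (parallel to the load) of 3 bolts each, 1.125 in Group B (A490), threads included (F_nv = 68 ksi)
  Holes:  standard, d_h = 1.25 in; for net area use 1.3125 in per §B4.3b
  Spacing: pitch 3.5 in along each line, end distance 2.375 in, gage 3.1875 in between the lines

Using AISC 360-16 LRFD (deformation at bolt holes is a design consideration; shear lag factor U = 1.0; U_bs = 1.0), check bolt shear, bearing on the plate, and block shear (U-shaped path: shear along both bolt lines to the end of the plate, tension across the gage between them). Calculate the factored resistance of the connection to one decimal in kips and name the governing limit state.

Bolt shear: A_b = π(1.125)²/4 = 0.99402 in². φR_n = 0.75 × 68 × 0.99402 × 6 × 1 = 304.2 kips.
Bearing (0.25 in plate, F_u = 65 ksi): end bolts L_c = 2.375 − 1.25/2 = 1.75, R_n = min(1.2×1.75×0.25×65, 2.4×1.125×0.25×65) = 34.125 kips/bolt; interior L_c = 3.5 − 1.25 = 2.25, R_n = 43.875 kips/bolt. φR_n = 0.75 × (2×34.125 + 4×43.875) = 182.8 kips.
Block shear: shear path 2×[2.375+2×3.5] = 2×9.375 in, A_gv = 4.6875, A_nv = 2×(9.375 − 2.5×1.3125)×0.25 = 3.0469 in²; tension across gage: (3.1875 − 1×1.3125)×0.25 = 0.46875 in². R_n = min(0.6×65×3.0469, 0.6×50×4.6875) + 1.0×65×0.46875 = min(118.83, 140.63) + 30.469 = 149.3 kips. φR_n = 0.75 × 149.3 = 112.0 kips.
Governing: min(304.2, 182.8, 112.0) = 112.0 kips → block shear.

112.0 kips (block shear governs)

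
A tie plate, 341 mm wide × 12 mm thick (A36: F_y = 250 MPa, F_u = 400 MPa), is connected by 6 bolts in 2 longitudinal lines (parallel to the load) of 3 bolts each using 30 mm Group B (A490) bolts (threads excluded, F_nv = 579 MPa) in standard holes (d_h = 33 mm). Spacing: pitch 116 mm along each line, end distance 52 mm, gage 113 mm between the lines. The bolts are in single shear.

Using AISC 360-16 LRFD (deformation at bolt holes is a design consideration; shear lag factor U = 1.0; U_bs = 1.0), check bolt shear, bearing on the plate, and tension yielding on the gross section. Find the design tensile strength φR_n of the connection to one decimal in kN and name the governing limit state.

Bolt shear: A_b = π(30)²/4 = 706.86 mm². φR_n = 0.75 × 579 × 706.86 × 6 × 1 = 1841.7 kN.
Bearing (12 mm plate, F_u = 400 MPa): end bolts L_c = 52 − 33/2 = 35.5, R_n = min(1.2×35.5×12×400, 2.4×30×12×400) = 204.48 kN/bolt; interior L_c = 116 − 33 = 83, R_n = 345.6 kN/bolt. φR_n = 0.75 × (2×204.48 + 4×345.6) = 1343.5 kN.
Tension yield (gross): A_g = 341×12 = 4092 mm². φR_n = 0.90 × 250 × 4092 = 920.7 kN.
Governing: min(1841.7, 1343.5, 920.7) = 920.7 kN → gross-section yield.

920.7 kN (gross-section yield governs)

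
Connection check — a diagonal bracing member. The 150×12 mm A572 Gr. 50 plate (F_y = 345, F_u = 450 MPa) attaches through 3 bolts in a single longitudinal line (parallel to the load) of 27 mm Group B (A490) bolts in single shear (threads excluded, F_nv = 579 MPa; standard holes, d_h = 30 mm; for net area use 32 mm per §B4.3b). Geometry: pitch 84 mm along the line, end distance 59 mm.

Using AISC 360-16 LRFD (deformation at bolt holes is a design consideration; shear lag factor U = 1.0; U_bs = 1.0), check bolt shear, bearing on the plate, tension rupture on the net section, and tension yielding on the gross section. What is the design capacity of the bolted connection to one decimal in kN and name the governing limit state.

Bolt shear: A_b = π(27)²/4 = 572.56 mm². φR_n = 0.75 × 579 × 572.56 × 3 × 1 = 745.9 kN.
Bearing (12 mm plate, F_u = 450 MPa): end bolts L_c = 59 − 30/2 = 44, R_n = min(1.2×44×12×450, 2.4×27×12×450) = 285.12 kN/bolt; interior L_c = 84 − 30 = 54, R_n = 349.92 kN/bolt. φR_n = 0.75 × (1×285.12 + 2×349.92) = 738.7 kN.
Tension rupture (net): A_n = (150 − 1×32)×12 = 1416 mm² (U = 1.0, A_e = A_n). φR_n = 0.75 × 450 × 1416 = 477.9 kN.
Tension yield (gross): A_g = 150×12 = 1800 mm². φR_n = 0.90 × 345 × 1800 = 558.9 kN.
Governing: min(745.9, 738.7, 477.9, 558.9) = 477.9 kN → net-section rupture.

477.9 kN (net-section rupture governs)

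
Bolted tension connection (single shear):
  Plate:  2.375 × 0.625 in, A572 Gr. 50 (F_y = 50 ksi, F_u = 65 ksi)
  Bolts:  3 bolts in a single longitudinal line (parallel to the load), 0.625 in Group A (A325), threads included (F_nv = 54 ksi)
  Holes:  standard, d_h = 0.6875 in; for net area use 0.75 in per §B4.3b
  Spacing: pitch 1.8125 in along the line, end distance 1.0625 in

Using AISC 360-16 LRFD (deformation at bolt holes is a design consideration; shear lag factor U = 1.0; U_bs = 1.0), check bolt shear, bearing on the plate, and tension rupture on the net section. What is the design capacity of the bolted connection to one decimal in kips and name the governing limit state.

37.3 kips (bolt shear governs)

Bolt shear: A_b = π(0.625)²/4 = 0.3068 in². φR_n = 0.75 × 54 × 0.3068 × 3 × 1 = 37.3 kips.
Bearing (0.625 in plate, F_u = 65 ksi): end bolts L_c = 1.0625 − 0.6875/2 = 0.71875, R_n = min(1.2×0.71875×0.625×65, 2.4×0.625×0.625×65) = 35.039 kips/bolt; interior L_c = 1.8125 − 0.6875 = 1.125, R_n = 54.844 kips/bolt. φR_n = 0.75 × (1×35.039 + 2×54.844) = 108.5 kips.
Tension rupture (net): A_n = (2.375 − 1×0.75)×0.625 = 1.0156 in² (U = 1.0, A_e = A_n). φR_n = 0.75 × 65 × 1.0156 = 49.5 kips.
Governing: min(37.3, 108.5, 49.5) = 37.3 kips → bolt shear.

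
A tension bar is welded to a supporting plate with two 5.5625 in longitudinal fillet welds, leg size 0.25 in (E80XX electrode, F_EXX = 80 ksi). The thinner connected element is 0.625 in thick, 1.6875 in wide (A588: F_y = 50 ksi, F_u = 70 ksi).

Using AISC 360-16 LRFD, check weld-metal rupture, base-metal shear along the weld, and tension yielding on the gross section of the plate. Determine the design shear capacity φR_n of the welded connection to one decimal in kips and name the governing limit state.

Weld metal: throat = 0.707×0.25 = 0.17675 in, L = 2×5.5625 = 11.125 in. φR_n = 0.75 × 0.6 × 80 × 0.17675 × 11.125 = 70.8 kips.
Base metal shear (0.625 in plate): yield φR_n = 1.0×0.6×50×0.625×11.125 = 208.6 kips; rupture φR_n = 0.75×0.6×70×0.625×11.125 = 219.0 kips; take 208.6 kips (yield).
Tension yield (gross): A_g = 1.6875×0.625 = 1.0547 in². φR_n = 0.90 × 50 × 1.0547 = 47.5 kips.
Governing: min(70.8, 208.6, 47.5) = 47.5 kips → gross-section yield.

47.5 kips (gross-section yield governs)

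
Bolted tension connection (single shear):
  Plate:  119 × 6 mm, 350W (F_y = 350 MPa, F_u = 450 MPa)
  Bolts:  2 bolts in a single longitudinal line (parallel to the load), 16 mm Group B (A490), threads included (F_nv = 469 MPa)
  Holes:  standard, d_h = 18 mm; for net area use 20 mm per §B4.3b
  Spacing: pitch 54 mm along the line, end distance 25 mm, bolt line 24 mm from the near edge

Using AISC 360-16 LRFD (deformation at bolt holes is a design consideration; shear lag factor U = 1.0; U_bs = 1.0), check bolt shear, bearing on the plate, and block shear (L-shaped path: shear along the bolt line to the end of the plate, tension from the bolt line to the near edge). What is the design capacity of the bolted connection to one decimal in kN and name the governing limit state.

87.9 kN (block shear governs)

Bolt shear: A_b = π(16)²/4 = 201.06 mm². φR_n = 0.75 × 469 × 201.06 × 2 × 1 = 141.4 kN.
Bearing (6 mm plate, F_u = 450 MPa): end bolts L_c = 25 − 18/2 = 16, R_n = min(1.2×16×6×450, 2.4×16×6×450) = 51.84 kN/bolt; interior L_c = 54 − 18 = 36, R_n = 103.68 kN/bolt. φR_n = 0.75 × (1×51.84 + 1×103.68) = 116.6 kN.
Block shear: shear path 1×[25+1×54] = 1×79 mm, A_gv = 474, A_nv = 1×(79 − 1.5×20)×6 = 294 mm²; tension to near edge: (24 − 0.5×20)×6 = 84 mm². R_n = min(0.6×450×294, 0.6×350×474) + 1.0×450×84 = min(79.38, 99.54) + 37.8 = 117.18 kN. φR_n = 0.75 × 117.18 = 87.9 kN.
Governing: min(141.4, 116.6, 87.9) = 87.9 kN → block shear.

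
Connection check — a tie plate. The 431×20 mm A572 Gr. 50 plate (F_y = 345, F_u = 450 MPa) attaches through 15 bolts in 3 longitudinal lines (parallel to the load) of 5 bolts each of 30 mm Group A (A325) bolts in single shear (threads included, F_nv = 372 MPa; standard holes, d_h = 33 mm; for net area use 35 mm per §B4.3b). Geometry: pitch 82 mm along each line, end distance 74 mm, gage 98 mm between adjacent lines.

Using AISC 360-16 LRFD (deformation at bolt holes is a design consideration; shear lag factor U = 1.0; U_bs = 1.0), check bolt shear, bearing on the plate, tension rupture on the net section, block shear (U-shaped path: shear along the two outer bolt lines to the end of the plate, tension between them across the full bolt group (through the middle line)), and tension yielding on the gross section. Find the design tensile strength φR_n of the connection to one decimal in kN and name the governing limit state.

2200.5 kN (net-section rupture governs)

Bolt shear: A_b = π(30)²/4 = 706.86 mm². φR_n = 0.75 × 372 × 706.86 × 15 × 1 = 2958.2 kN.
Bearing (20 mm plate, F_u = 450 MPa): end bolts L_c = 74 − 33/2 = 57.5, R_n = min(1.2×57.5×20×450, 2.4×30×20×450) = 621 kN/bolt; interior L_c = 82 − 33 = 49, R_n = 529.2 kN/bolt. φR_n = 0.75 × (3×621 + 12×529.2) = 6160.1 kN.
Tension rupture (net): A_n = (431 − 3×35)×20 = 6520 mm² (U = 1.0, A_e = A_n). φR_n = 0.75 × 450 × 6520 = 2200.5 kN.
Block shear: shear path 2×[74+4×82] = 2×402 mm, A_gv = 16080, A_nv = 2×(402 − 4.5×35)×20 = 9780 mm²; tension across gage: (196 − 2×35)×20 = 2520 mm². R_n = min(0.6×450×9780, 0.6×345×16080) + 1.0×450×2520 = min(2640.6, 3328.6) + 1134 = 3774.6 kN. φR_n = 0.75 × 3774.6 = 2831.0 kN.
Tension yield (gross): A_g = 431×20 = 8620 mm². φR_n = 0.90 × 345 × 8620 = 2676.5 kN.
Governing: min(2958.2, 6160.1, 2200.5, 2831.0, 2676.5) = 2200.5 kN → net-section rupture.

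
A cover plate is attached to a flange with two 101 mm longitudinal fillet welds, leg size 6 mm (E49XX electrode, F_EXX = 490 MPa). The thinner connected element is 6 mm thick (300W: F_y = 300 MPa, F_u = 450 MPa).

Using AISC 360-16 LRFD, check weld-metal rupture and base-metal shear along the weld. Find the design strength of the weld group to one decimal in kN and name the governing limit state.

188.9 kN (weld metal governs)

Weld metal: throat = 0.707×6 = 4.242 mm, L = 2×101 = 202 mm. φR_n = 0.75 × 0.6 × 490 × 4.242 × 202 = 188.9 kN.
Base metal shear (6 mm plate): yield φR_n = 1.0×0.6×300×6×202 = 218.2 kN; rupture φR_n = 0.75×0.6×450×6×202 = 245.4 kN; take 218.2 kN (yield).
Governing: min(188.9, 218.2) = 188.9 kN → weld metal.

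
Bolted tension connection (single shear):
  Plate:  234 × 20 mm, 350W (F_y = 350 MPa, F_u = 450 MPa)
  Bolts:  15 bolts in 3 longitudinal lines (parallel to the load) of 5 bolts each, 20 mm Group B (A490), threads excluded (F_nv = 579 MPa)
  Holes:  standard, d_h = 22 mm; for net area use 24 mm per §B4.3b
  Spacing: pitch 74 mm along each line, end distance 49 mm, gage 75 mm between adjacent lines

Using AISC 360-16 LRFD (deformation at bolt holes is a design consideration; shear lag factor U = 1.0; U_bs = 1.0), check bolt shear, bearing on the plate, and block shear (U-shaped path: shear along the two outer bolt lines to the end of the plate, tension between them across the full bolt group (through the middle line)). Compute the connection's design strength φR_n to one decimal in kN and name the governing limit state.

2046.4 kN (bolt shear governs)

Bolt shear: A_b = π(20)²/4 = 314.16 mm². φR_n = 0.75 × 579 × 314.16 × 15 × 1 = 2046.4 kN.
Bearing (20 mm plate, F_u = 450 MPa): end bolts L_c = 49 − 22/2 = 38, R_n = min(1.2×38×20×450, 2.4×20×20×450) = 410.4 kN/bolt; interior L_c = 74 − 22 = 52, R_n = 432 kN/bolt. φR_n = 0.75 × (3×410.4 + 12×432) = 4811.4 kN.
Block shear: shear path 2×[49+4×74] = 2×345 mm, A_gv = 13800, A_nv = 2×(345 − 4.5×24)×20 = 9480 mm²; tension across gage: (150 − 2×24)×20 = 2040 mm². R_n = min(0.6×450×9480, 0.6×350×13800) + 1.0×450×2040 = min(2559.6, 2898) + 918 = 3477.6 kN. φR_n = 0.75 × 3477.6 = 2608.2 kN.
Governing: min(2046.4, 4811.4, 2608.2) = 2046.4 kN → bolt shear.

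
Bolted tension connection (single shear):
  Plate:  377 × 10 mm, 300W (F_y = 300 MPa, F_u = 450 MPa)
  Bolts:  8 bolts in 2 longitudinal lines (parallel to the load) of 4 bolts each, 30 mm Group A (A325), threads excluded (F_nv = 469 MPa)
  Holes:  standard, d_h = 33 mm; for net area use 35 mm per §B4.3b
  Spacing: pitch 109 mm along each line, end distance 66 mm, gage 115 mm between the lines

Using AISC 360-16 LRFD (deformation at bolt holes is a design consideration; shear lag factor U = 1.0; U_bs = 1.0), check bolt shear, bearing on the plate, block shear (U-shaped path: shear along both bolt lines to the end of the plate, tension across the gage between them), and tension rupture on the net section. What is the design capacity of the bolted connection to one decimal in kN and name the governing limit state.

1036.1 kN (net-section rupture governs)

Bolt shear: A_b = π(30)²/4 = 706.86 mm². φR_n = 0.75 × 469 × 706.86 × 8 × 1 = 1989.1 kN.
Bearing (10 mm plate, F_u = 450 MPa): end bolts L_c = 66 − 33/2 = 49.5, R_n = min(1.2×49.5×10×450, 2.4×30×10×450) = 267.3 kN/bolt; interior L_c = 109 − 33 = 76, R_n = 324 kN/bolt. φR_n = 0.75 × (2×267.3 + 6×324) = 1859.0 kN.
Block shear: shear path 2×[66+3×109] = 2×393 mm, A_gv = 7860, A_nv = 2×(393 − 3.5×35)×10 = 5410 mm²; tension across gage: (115 − 1×35)×10 = 800 mm². R_n = min(0.6×450×5410, 0.6×300×7860) + 1.0×450×800 = min(1460.7, 1414.8) + 360 = 1774.8 kN. φR_n = 0.75 × 1774.8 = 1331.1 kN.
Tension rupture (net): A_n = (377 − 2×35)×10 = 3070 mm² (U = 1.0, A_e = A_n). φR_n = 0.75 × 450 × 3070 = 1036.1 kN.
Governing: min(1989.1, 1859.0, 1331.1, 1036.1) = 1036.1 kN → net-section rupture.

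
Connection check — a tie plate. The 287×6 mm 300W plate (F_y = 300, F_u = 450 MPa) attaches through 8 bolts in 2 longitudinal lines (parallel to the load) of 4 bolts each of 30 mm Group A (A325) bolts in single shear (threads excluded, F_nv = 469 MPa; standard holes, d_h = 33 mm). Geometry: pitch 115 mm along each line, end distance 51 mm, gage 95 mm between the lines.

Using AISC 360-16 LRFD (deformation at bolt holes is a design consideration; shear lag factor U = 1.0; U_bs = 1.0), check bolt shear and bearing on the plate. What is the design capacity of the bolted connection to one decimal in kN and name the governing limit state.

Bolt shear: A_b = π(30)²/4 = 706.86 mm². φR_n = 0.75 × 469 × 706.86 × 8 × 1 = 1989.1 kN.
Bearing (6 mm plate, F_u = 450 MPa): end bolts L_c = 51 − 33/2 = 34.5, R_n = min(1.2×34.5×6×450, 2.4×30×6×450) = 111.78 kN/bolt; interior L_c = 115 − 33 = 82, R_n = 194.4 kN/bolt. φR_n = 0.75 × (2×111.78 + 6×194.4) = 1042.5 kN.
Governing: min(1989.1, 1042.5) = 1042.5 kN → bearing.

1042.5 kN (bearing governs)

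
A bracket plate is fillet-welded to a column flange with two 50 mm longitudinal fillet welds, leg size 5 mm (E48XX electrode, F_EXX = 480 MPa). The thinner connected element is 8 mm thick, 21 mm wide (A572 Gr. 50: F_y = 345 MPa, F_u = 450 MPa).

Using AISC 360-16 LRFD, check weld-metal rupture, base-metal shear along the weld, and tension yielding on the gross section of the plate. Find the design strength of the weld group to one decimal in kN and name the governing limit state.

Weld metal: throat = 0.707×5 = 3.535 mm, L = 2×50 = 100 mm. φR_n = 0.75 × 0.6 × 480 × 3.535 × 100 = 76.4 kN.
Base metal shear (8 mm plate): yield φR_n = 1.0×0.6×345×8×100 = 165.6 kN; rupture φR_n = 0.75×0.6×450×8×100 = 162.0 kN; take 162.0 kN (rupture).
Tension yield (gross): A_g = 21×8 = 168 mm². φR_n = 0.90 × 345 × 168 = 52.2 kN.
Governing: min(76.4, 162.0, 52.2) = 52.2 kN → gross-section yield.

52.2 kN (gross-section yield governs)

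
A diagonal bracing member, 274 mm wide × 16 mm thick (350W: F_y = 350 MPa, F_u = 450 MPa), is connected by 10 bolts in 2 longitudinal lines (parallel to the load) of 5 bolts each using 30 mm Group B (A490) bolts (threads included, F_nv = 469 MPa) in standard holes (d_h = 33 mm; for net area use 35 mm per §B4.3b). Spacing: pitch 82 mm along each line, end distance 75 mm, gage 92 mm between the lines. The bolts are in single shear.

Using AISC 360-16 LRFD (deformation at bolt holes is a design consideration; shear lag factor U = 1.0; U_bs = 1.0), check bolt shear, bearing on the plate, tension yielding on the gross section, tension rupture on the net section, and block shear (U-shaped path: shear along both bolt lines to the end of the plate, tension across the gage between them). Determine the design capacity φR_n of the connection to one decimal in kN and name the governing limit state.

Bolt shear: A_b = π(30)²/4 = 706.86 mm². φR_n = 0.75 × 469 × 706.86 × 10 × 1 = 2486.4 kN.
Bearing (16 mm plate, F_u = 450 MPa): end bolts L_c = 75 − 33/2 = 58.5, R_n = min(1.2×58.5×16×450, 2.4×30×16×450) = 505.44 kN/bolt; interior L_c = 82 − 33 = 49, R_n = 423.36 kN/bolt. φR_n = 0.75 × (2×505.44 + 8×423.36) = 3298.3 kN.
Tension yield (gross): A_g = 274×16 = 4384 mm². φR_n = 0.90 × 350 × 4384 = 1381.0 kN.
Tension rupture (net): A_n = (274 − 2×35)×16 = 3264 mm² (U = 1.0, A_e = A_n). φR_n = 0.75 × 450 × 3264 = 1101.6 kN.
Block shear: shear path 2×[75+4×82] = 2×403 mm, A_gv = 12896, A_nv = 2×(403 − 4.5×35)×16 = 7856 mm²; tension across gage: (92 − 1×35)×16 = 912 mm². R_n = min(0.6×450×7856, 0.6×350×12896) + 1.0×450×912 = min(2121.1, 2708.2) + 410.4 = 2531.5 kN. φR_n = 0.75 × 2531.5 = 1898.6 kN.
Governing: min(2486.4, 3298.3, 1381.0, 1101.6, 1898.6) = 1101.6 kN → net-section rupture.

1101.6 kN (net-section rupture governs)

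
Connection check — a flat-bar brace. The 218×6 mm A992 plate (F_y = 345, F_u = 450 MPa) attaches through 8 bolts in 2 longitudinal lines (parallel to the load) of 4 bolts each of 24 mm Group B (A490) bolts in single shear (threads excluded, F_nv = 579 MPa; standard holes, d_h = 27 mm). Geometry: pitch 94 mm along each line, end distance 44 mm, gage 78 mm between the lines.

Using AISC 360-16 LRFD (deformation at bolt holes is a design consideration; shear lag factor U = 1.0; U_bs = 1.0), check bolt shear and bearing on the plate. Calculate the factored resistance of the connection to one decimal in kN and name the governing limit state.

848.1 kN (bearing governs)

Bolt shear: A_b = π(24)²/4 = 452.39 mm². φR_n = 0.75 × 579 × 452.39 × 8 × 1 = 1571.6 kN.
Bearing (6 mm plate, F_u = 450 MPa): end bolts L_c = 44 − 27/2 = 30.5, R_n = min(1.2×30.5×6×450, 2.4×24×6×450) = 98.82 kN/bolt; interior L_c = 94 − 27 = 67, R_n = 155.52 kN/bolt. φR_n = 0.75 × (2×98.82 + 6×155.52) = 848.1 kN.
Governing: min(1571.6, 848.1) = 848.1 kN → bearing.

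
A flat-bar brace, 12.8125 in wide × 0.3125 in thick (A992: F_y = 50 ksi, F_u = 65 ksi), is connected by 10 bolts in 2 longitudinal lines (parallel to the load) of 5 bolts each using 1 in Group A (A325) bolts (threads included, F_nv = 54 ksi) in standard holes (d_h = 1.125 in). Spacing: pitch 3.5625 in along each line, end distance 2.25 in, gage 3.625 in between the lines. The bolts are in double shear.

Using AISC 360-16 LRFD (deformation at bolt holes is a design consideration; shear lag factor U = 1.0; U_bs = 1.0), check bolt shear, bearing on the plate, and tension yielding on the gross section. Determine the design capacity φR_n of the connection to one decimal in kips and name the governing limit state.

Bolt shear: A_b = π(1)²/4 = 0.7854 in². φR_n = 0.75 × 54 × 0.7854 × 10 × 2 = 636.2 kips.
Bearing (0.3125 in plate, F_u = 65 ksi): end bolts L_c = 2.25 − 1.125/2 = 1.6875, R_n = min(1.2×1.6875×0.3125×65, 2.4×1×0.3125×65) = 41.133 kips/bolt; interior L_c = 3.5625 − 1.125 = 2.4375, R_n = 48.75 kips/bolt. φR_n = 0.75 × (2×41.133 + 8×48.75) = 354.2 kips.
Tension yield (gross): A_g = 12.8125×0.3125 = 4.0039 in². φR_n = 0.90 × 50 × 4.0039 = 180.2 kips.
Governing: min(636.2, 354.2, 180.2) = 180.2 kips → gross-section yield.

180.2 kips (gross-section yield governs)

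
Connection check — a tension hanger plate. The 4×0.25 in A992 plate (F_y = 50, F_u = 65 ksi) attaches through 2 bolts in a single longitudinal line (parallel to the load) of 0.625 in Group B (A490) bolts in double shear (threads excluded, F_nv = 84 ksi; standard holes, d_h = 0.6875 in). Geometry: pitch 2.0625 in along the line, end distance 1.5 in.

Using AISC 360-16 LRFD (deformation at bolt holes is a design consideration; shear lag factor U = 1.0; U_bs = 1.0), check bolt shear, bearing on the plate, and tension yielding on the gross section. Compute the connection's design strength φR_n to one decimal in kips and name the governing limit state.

35.2 kips (bearing governs)

Bolt shear: A_b = π(0.625)²/4 = 0.3068 in². φR_n = 0.75 × 84 × 0.3068 × 2 × 2 = 77.3 kips.
Bearing (0.25 in plate, F_u = 65 ksi): end bolts L_c = 1.5 − 0.6875/2 = 1.15625, R_n = min(1.2×1.15625×0.25×65, 2.4×0.625×0.25×65) = 22.547 kips/bolt; interior L_c = 2.0625 − 0.6875 = 1.375, R_n = 24.375 kips/bolt. φR_n = 0.75 × (1×22.547 + 1×24.375) = 35.2 kips.
Tension yield (gross): A_g = 4×0.25 = 1 in². φR_n = 0.90 × 50 × 1 = 45.0 kips.
Governing: min(77.3, 35.2, 45.0) = 35.2 kips → bearing.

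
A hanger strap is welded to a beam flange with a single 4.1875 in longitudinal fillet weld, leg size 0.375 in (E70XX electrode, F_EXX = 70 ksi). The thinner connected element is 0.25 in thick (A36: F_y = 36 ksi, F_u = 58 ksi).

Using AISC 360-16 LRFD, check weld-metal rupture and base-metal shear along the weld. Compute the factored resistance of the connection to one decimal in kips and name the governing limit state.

22.6 kips (base-metal shear governs)

Weld metal: throat = 0.707×0.375 = 0.26513 in, L = 4.1875 in. φR_n = 0.75 × 0.6 × 70 × 0.26513 × 4.1875 = 35.0 kips.
Base metal shear (0.25 in plate): yield φR_n = 1.0×0.6×36×0.25×4.1875 = 22.6 kips; rupture φR_n = 0.75×0.6×58×0.25×4.1875 = 27.3 kips; take 22.6 kips (yield).
Governing: min(35.0, 22.6) = 22.6 kips → base-metal shear.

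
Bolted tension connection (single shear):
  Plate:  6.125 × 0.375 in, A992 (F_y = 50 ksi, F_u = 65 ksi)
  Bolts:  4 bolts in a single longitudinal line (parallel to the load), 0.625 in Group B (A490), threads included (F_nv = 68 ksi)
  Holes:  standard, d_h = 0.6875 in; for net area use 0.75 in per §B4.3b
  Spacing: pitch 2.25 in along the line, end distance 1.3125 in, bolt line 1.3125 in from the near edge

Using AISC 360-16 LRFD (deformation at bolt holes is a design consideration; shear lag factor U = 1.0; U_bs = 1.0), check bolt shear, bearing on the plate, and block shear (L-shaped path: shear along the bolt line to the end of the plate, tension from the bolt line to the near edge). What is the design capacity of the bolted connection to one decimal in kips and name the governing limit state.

62.6 kips (bolt shear governs)

Bolt shear: A_b = π(0.625)²/4 = 0.3068 in². φR_n = 0.75 × 68 × 0.3068 × 4 × 1 = 62.6 kips.
Bearing (0.375 in plate, F_u = 65 ksi): end bolts L_c = 1.3125 − 0.6875/2 = 0.96875, R_n = min(1.2×0.96875×0.375×65, 2.4×0.625×0.375×65) = 28.336 kips/bolt; interior L_c = 2.25 − 0.6875 = 1.5625, R_n = 36.563 kips/bolt. φR_n = 0.75 × (1×28.336 + 3×36.563) = 103.5 kips.
Block shear: shear path 1×[1.3125+3×2.25] = 1×8.0625 in, A_gv = 3.0234, A_nv = 1×(8.0625 − 3.5×0.75)×0.375 = 2.0391 in²; tension to near edge: (1.3125 − 0.5×0.75)×0.375 = 0.35156 in². R_n = min(0.6×65×2.0391, 0.6×50×3.0234) + 1.0×65×0.35156 = min(79.525, 90.702) + 22.851 = 102.38 kips. φR_n = 0.75 × 102.38 = 76.8 kips.
Governing: min(62.6, 103.5, 76.8) = 62.6 kips → bolt shear.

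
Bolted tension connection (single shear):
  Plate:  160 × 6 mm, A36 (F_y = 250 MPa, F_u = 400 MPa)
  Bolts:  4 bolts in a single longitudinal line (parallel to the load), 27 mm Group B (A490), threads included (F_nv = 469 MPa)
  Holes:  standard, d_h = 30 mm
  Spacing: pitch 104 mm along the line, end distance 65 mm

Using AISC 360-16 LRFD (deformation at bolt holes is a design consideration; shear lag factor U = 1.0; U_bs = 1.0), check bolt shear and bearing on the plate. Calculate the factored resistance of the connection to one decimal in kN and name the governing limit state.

457.9 kN (bearing governs)

Bolt shear: A_b = π(27)²/4 = 572.56 mm². φR_n = 0.75 × 469 × 572.56 × 4 × 1 = 805.6 kN.
Bearing (6 mm plate, F_u = 400 MPa): end bolts L_c = 65 − 30/2 = 50, R_n = min(1.2×50×6×400, 2.4×27×6×400) = 144 kN/bolt; interior L_c = 104 − 30 = 74, R_n = 155.52 kN/bolt. φR_n = 0.75 × (1×144 + 3×155.52) = 457.9 kN.
Governing: min(805.6, 457.9) = 457.9 kN → bearing.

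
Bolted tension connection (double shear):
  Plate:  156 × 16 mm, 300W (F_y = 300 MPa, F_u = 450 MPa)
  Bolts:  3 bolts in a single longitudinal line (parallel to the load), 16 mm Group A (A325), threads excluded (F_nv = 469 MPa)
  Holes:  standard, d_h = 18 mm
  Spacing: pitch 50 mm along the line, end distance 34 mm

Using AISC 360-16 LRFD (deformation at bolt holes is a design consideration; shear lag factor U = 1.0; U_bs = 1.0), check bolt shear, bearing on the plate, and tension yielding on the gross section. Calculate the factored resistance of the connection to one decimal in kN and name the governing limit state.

Bolt shear: A_b = π(16)²/4 = 201.06 mm². φR_n = 0.75 × 469 × 201.06 × 3 × 2 = 424.3 kN.
Bearing (16 mm plate, F_u = 450 MPa): end bolts L_c = 34 − 18/2 = 25, R_n = min(1.2×25×16×450, 2.4×16×16×450) = 216 kN/bolt; interior L_c = 50 − 18 = 32, R_n = 276.48 kN/bolt. φR_n = 0.75 × (1×216 + 2×276.48) = 576.7 kN.
Tension yield (gross): A_g = 156×16 = 2496 mm². φR_n = 0.90 × 300 × 2496 = 673.9 kN.
Governing: min(424.3, 576.7, 673.9) = 424.3 kN → bolt shear.

424.3 kN (bolt shear governs)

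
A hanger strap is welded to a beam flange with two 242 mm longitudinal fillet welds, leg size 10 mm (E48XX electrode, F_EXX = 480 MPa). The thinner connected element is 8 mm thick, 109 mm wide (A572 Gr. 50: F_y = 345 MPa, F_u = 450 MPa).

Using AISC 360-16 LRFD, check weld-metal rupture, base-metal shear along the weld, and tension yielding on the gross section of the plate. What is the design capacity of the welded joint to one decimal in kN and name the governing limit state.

Weld metal: throat = 0.707×10 = 7.07 mm, L = 2×242 = 484 mm. φR_n = 0.75 × 0.6 × 480 × 7.07 × 484 = 739.1 kN.
Base metal shear (8 mm plate): yield φR_n = 1.0×0.6×345×8×484 = 801.5 kN; rupture φR_n = 0.75×0.6×450×8×484 = 784.1 kN; take 784.1 kN (rupture).
Tension yield (gross): A_g = 109×8 = 872 mm². φR_n = 0.90 × 345 × 872 = 270.8 kN.
Governing: min(739.1, 784.1, 270.8) = 270.8 kN → gross-section yield.

270.8 kN (gross-section yield governs)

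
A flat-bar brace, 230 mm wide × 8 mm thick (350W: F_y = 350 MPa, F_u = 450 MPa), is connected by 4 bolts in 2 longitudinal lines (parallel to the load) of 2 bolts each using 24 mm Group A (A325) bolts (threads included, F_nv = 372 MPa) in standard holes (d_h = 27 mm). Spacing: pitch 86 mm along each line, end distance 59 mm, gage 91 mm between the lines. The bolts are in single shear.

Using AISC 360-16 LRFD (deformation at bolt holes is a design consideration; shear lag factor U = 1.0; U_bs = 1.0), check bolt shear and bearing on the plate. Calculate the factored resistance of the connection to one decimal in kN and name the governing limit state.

Bolt shear: A_b = π(24)²/4 = 452.39 mm². φR_n = 0.75 × 372 × 452.39 × 4 × 1 = 504.9 kN.
Bearing (8 mm plate, F_u = 450 MPa): end bolts L_c = 59 − 27/2 = 45.5, R_n = min(1.2×45.5×8×450, 2.4×24×8×450) = 196.56 kN/bolt; interior L_c = 86 − 27 = 59, R_n = 207.36 kN/bolt. φR_n = 0.75 × (2×196.56 + 2×207.36) = 605.9 kN.
Governing: min(504.9, 605.9) = 504.9 kN → bolt shear.

504.9 kN (bolt shear governs)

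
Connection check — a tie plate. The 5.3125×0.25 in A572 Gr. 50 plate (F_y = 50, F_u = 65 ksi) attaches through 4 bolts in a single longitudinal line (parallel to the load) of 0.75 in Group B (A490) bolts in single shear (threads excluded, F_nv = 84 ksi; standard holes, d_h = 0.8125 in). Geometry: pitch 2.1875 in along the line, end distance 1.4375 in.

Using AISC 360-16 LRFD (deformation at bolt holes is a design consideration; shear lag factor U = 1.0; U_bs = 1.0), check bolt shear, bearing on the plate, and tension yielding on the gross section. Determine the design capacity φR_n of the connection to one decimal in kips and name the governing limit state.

Bolt shear: A_b = π(0.75)²/4 = 0.44179 in². φR_n = 0.75 × 84 × 0.44179 × 4 × 1 = 111.3 kips.
Bearing (0.25 in plate, F_u = 65 ksi): end bolts L_c = 1.4375 − 0.8125/2 = 1.03125, R_n = min(1.2×1.03125×0.25×65, 2.4×0.75×0.25×65) = 20.109 kips/bolt; interior L_c = 2.1875 − 0.8125 = 1.375, R_n = 26.813 kips/bolt. φR_n = 0.75 × (1×20.109 + 3×26.813) = 75.4 kips.
Tension yield (gross): A_g = 5.3125×0.25 = 1.3281 in². φR_n = 0.90 × 50 × 1.3281 = 59.8 kips.
Governing: min(111.3, 75.4, 59.8) = 59.8 kips → gross-section yield.

59.8 kips (gross-section yield governs)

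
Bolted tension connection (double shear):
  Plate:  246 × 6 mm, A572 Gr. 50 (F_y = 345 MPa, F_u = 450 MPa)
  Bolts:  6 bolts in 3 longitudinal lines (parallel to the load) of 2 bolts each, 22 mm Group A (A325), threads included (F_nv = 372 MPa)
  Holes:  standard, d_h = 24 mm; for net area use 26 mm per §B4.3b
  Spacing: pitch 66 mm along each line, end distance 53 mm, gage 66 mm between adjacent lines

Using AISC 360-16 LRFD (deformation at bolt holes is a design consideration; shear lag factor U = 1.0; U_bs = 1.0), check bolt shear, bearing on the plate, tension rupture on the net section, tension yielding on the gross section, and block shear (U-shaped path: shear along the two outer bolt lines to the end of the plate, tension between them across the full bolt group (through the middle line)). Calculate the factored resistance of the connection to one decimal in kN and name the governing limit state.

Bolt shear: A_b = π(22)²/4 = 380.13 mm². φR_n = 0.75 × 372 × 380.13 × 6 × 2 = 1272.7 kN.
Bearing (6 mm plate, F_u = 450 MPa): end bolts L_c = 53 − 24/2 = 41, R_n = min(1.2×41×6×450, 2.4×22×6×450) = 132.84 kN/bolt; interior L_c = 66 − 24 = 42, R_n = 136.08 kN/bolt. φR_n = 0.75 × (3×132.84 + 3×136.08) = 605.1 kN.
Tension rupture (net): A_n = (246 − 3×26)×6 = 1008 mm² (U = 1.0, A_e = A_n). φR_n = 0.75 × 450 × 1008 = 340.2 kN.
Tension yield (gross): A_g = 246×6 = 1476 mm². φR_n = 0.90 × 345 × 1476 = 458.3 kN.
Block shear: shear path 2×[53+1×66] = 2×119 mm, A_gv = 1428, A_nv = 2×(119 − 1.5×26)×6 = 960 mm²; tension across gage: (132 − 2×26)×6 = 480 mm². R_n = min(0.6×450×960, 0.6×345×1428) + 1.0×450×480 = min(259.2, 295.6) + 216 = 475.2 kN. φR_n = 0.75 × 475.2 = 356.4 kN.
Governing: min(1272.7, 605.1, 340.2, 458.3, 356.4) = 340.2 kN → net-section rupture.

340.2 kN (net-section rupture governs)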